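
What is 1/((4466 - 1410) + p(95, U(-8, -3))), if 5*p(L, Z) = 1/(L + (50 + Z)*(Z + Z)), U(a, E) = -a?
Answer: 5115/15631441 ≈ 0.00032723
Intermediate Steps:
p(L, Z) = 1/(5*(L + 2*Z*(50 + Z))) (p(L, Z) = 1/(5*(L + (50 + Z)*(Z + Z))) = 1/(5*(L + (50 + Z)*(2*Z))) = 1/(5*(L + 2*Z*(50 + Z))))
1/((4466 - 1410) + p(95, U(-8, -3))) = 1/((4466 - 1410) + 1/(5*(95 + 2*(-1*(-8))² + 100*(-1*(-8))))) = 1/(3056 + 1/(5*(95 + 2*8² + 100*8))) = 1/(3056 + 1/(5*(95 + 2*64 + 800))) = 1/(3056 + 1/(5*(95 + 128 + 800))) = 1/(3056 + (⅕)/1023) = 1/(3056 + (⅕)*(1/1023)) = 1/(3056 + 1/5115) = 1/(15631441/5115) = 5115/15631441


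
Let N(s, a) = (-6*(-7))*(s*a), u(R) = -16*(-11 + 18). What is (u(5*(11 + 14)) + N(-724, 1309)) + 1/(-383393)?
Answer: -15260645516313/383393 ≈ -3.9804e+7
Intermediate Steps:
u(R) = -112 (u(R) = -16*7 = -112)
N(s, a) = 42*a*s (N(s, a) = 42*(a*s) = 42*a*s)
(u(5*(11 + 14)) + N(-724, 1309)) + 1/(-383393) = (-112 + 42*1309*(-724)) + 1/(-383393) = (-112 - 39804072) - 1/383393 = -39804184 - 1/383393 = -15260645516313/383393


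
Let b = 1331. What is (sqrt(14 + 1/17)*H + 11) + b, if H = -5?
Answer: 1342 - 5*sqrt(4063)/17 ≈ 1323.3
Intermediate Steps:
(sqrt(14 + 1/17)*H + 11) + b = (sqrt(14 + 1/17)*(-5) + 11) + 1331 = (sqrt(239/17)*(-5) + 11) + 1331 = ((sqrt(4063)/17)*(-5) + 11) + 1331 = (-5*sqrt(4063)/17 + 11) + 1331 = (11 - 5*sqrt(4063)/17) + 1331 = 1342 - 5*sqrt(4063)/17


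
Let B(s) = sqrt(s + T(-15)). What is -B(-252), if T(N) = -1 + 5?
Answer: -2*I*sqrt(62) ≈ -15.748*I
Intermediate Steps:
T(N) = 4
B(s) = sqrt(4 + s) (B(s) = sqrt(s + 4) = sqrt(4 + s))
-B(-252) = -sqrt(4 - 252) = -sqrt(-248) = -2*I*sqrt(62)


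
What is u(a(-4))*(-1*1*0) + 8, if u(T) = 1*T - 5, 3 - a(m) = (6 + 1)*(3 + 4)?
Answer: 8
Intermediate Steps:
a(m) = -46 (a(m) = 3 - (6 + 1)*(3 + 4) = 3 - 7*7 = 3 - 1*49 = 3 - 49 = -46)
u(T) = -5 + T (u(T) = T - 5 = -5 + T)
u(a(-4))*(-1*1*0) + 8 = (-5 - 46)*(-1*1*0) + 8 = -(-51)*0 + 8 = -51*0 + 8 = 0 + 8 = 8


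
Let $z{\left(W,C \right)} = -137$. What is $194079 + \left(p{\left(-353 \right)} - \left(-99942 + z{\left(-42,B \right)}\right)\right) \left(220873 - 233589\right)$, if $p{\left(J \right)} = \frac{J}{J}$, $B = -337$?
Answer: $-1272423201$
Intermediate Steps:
$p{\left(J \right)} = 1$
$194079 + \left(p{\left(-353 \right)} - \left(-99942 + z{\left(-42,B \right)}\right)\right) \left(220873 - 233589\right) = 194079 + \left(1 + \left(99942 - -137\right)\right) \left(220873 - 233589\right) = 194079 + \left(1 + \left(99942 + 137\right)\right) \left(-12716\right) = 194079 + \left(1 + 100079\right) \left(-12716\right) = 194079 + 100080 \left(-12716\right) = 194079 - 1272617280 = -1272423201$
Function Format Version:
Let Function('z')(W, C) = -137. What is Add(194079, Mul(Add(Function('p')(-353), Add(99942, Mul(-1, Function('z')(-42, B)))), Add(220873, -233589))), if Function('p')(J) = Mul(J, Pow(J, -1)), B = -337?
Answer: -1272423201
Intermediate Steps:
Function('p')(J) = 1
Add(194079, Mul(Add(Function('p')(-353), Add(99942, Mul(-1, Function('z')(-42, B)))), Add(220873, -233589))) = Add(194079, Mul(Add(1, Add(99942, Mul(-1, -137))), Add(220873, -233589))) = Add(194079, Mul(Add(1, Add(99942, 137)), -12716)) = Add(194079, Mul(Add(1, 100079), -12716)) = Add(194079, Mul(100080, -12716)) = Add(194079, -1272617280) = -1272423201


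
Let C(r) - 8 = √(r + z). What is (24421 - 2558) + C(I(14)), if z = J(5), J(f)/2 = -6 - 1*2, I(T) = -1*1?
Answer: 21871 + I*√17 ≈ 21871.0 + 4.1231*I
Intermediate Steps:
I(T) = -1
J(f) = -16 (J(f) = 2*(-6 - 1*2) = 2*(-6 - 2) = 2*(-8) = -16)
z = -16
C(r) = 8 + √(-16 + r) (C(r) = 8 + √(r - 16) = 8 + √(-16 + r))
(24421 - 2558) + C(I(14)) = (24421 - 2558) + (8 + √(-16 - 1)) = 21863 + (8 + √(-17)) = 21863 + (8 + I*√17) = 21871 + I*√17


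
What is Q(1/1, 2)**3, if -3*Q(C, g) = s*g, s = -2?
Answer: 64/27 ≈ 2.3704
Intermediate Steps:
Q(C, g) = 2*g/3 (Q(C, g) = -(-2)*g/3 = 2*g/3)
Q(1/1, 2)**3 = ((2/3)*2)**3 = (4/3)**3 = 64/27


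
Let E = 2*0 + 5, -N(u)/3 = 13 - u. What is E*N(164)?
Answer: 2265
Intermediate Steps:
N(u) = -39 + 3*u (N(u) = -3*(13 - u) = -39 + 3*u)
E = 5 (E = 0 + 5 = 5)
E*N(164) = 5*(-39 + 3*164) = 5*(-39 + 492) = 5*453 = 2265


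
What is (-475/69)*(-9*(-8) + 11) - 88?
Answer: -45497/69 ≈ -659.38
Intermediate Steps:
(-475/69)*(-9*(-8) + 11) - 88 = (-475*1/69)*(72 + 11) - 88 = -475/69*83 - 88 = -39425/69 - 88 = -45497/69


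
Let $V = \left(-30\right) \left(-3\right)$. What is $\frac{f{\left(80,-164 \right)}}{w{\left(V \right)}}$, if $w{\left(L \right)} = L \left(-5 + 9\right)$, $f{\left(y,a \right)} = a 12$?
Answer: $- \frac{82}{15} \approx -5.4667$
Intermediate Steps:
$f{\left(y,a \right)} = 12 a$
$V = 90$
$w{\left(L \right)} = 4 L$ ($w{\left(L \right)} = L 4 = 4 L$)
$\frac{f{\left(80,-164 \right)}}{w{\left(V \right)}} = \frac{12 \left(-164\right)}{4 \cdot 90} = - \frac{1968}{360} = \left(-1968\right) \frac{1}{360} = - \frac{82}{15}$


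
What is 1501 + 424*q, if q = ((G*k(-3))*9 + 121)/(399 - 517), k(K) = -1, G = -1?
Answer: 60999/59 ≈ 1033.9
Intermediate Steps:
q = -65/59 (q = (-1*(-1)*9 + 121)/(399 - 517) = (1*9 + 121)/(-118) = (9 + 121)*(-1/118) = 130*(-1/118) = -65/59 ≈ -1.1017)
1501 + 424*q = 1501 + 424*(-65/59) = 1501 - 27560/59 = 60999/59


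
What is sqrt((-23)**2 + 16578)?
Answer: sqrt(17107) ≈ 130.79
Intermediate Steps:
sqrt((-23)**2 + 16578) = sqrt(529 + 16578) = sqrt(17107)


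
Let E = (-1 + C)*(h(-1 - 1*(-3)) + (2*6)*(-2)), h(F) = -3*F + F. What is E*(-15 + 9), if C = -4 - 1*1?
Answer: -1008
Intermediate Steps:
C = -5 (C = -4 - 1 = -5)
h(F) = -2*F
E = 168 (E = (-1 - 5)*(-2*(-1 - 1*(-3)) + (2*6)*(-2)) = -6*(-2*(-1 + 3) + 12*(-2)) = -6*(-2*2 - 24) = -6*(-4 - 24) = -6*(-28) = 168)
E*(-15 + 9) = 168*(-15 + 9) = 168*(-6) = -1008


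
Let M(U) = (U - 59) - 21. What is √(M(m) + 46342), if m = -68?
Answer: √46194 ≈ 214.93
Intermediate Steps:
M(U) = -80 + U (M(U) = (-59 + U) - 21 = -80 + U)
√(M(m) + 46342) = √((-80 - 68) + 46342) = √(-148 + 46342) = √46194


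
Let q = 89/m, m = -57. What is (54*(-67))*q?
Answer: 107334/19 ≈ 5649.2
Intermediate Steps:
q = -89/57 (q = 89/(-57) = 89*(-1/57) = -89/57 ≈ -1.5614)
(54*(-67))*q = (54*(-67))*(-89/57) = -3618*(-89/57) = 107334/19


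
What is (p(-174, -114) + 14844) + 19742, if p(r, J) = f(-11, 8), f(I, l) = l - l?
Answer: 34586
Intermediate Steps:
f(I, l) = 0
p(r, J) = 0
(p(-174, -114) + 14844) + 19742 = (0 + 14844) + 19742 = 14844 + 19742 = 34586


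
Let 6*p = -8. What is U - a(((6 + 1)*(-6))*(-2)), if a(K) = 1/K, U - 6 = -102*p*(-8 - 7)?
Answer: -170857/84 ≈ -2034.0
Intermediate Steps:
p = -4/3 (p = (1/6)*(-8) = -4/3 ≈ -1.3333)
U = -2034 (U = 6 - (-136)*(-8 - 7) = 6 - (-136)*(-15) = 6 - 102*20 = 6 - 2040 = -2034)
U - a(((6 + 1)*(-6))*(-2)) = -2034 - 1/(((6 + 1)*(-6))*(-2)) = -2034 - 1/((7*(-6))*(-2)) = -2034 - 1/((-42*(-2))) = -2034 - 1/84 = -170857/84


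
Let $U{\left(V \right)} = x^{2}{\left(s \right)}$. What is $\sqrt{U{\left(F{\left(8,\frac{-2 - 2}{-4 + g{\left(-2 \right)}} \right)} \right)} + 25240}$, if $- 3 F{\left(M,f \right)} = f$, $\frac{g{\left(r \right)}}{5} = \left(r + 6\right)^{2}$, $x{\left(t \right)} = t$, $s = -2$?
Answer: $2 \sqrt{6311} \approx 158.88$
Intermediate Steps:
$g{\left(r \right)} = 5 \left(6 + r\right)^{2}$ ($g{\left(r \right)} = 5 \left(r + 6\right)^{2} = 5 \left(6 + r\right)^{2}$)
$F{\left(M,f \right)} = - \frac{f}{3}$
$U{\left(V \right)} = 4$ ($U{\left(V \right)} = \left(-2\right)^{2} = 4$)
$\sqrt{U{\left(F{\left(8,\frac{-2 - 2}{-4 + g{\left(-2 \right)}} \right)} \right)} + 25240} = \sqrt{4 + 25240} = \sqrt{25244} = 2 \sqrt{6311}$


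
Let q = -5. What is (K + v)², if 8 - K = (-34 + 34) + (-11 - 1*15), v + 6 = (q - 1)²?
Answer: 4096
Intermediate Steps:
v = 30 (v = -6 + (-5 - 1)² = -6 + (-6)² = -6 + 36 = 30)
K = 34 (K = 8 - ((-34 + 34) + (-11 - 1*15)) = 8 - (0 + (-11 - 15)) = 8 - (0 - 26) = 8 - 1*(-26) = 8 + 26 = 34)
(K + v)² = (34 + 30)² = 64² = 4096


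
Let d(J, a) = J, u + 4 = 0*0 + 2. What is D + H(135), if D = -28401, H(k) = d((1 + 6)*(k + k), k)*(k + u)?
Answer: 222969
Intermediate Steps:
u = -2 (u = -4 + (0*0 + 2) = -4 + (0 + 2) = -4 + 2 = -2)
H(k) = 14*k*(-2 + k) (H(k) = ((1 + 6)*(k + k))*(k - 2) = (7*(2*k))*(-2 + k) = (14*k)*(-2 + k) = 14*k*(-2 + k))
D + H(135) = -28401 + 14*135*(-2 + 135) = -28401 + 14*135*133 = -28401 + 251370 = 222969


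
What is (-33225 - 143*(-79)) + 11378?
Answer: -10550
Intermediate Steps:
(-33225 - 143*(-79)) + 11378 = (-33225 + 11297) + 11378 = -21928 + 11378 = -10550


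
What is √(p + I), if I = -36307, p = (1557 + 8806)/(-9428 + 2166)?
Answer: I*√1914784589814/7262 ≈ 190.55*I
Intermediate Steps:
p = -10363/7262 (p = 10363/(-7262) = 10363*(-1/7262) = -10363/7262 ≈ -1.4270)
√(p + I) = √(-10363/7262 - 36307) = √(-263671797/7262) = I*√1914784589814/7262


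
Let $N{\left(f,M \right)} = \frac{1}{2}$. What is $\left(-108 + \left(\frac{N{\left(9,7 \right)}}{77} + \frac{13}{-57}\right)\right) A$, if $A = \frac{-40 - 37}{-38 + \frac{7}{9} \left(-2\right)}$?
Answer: $- \frac{2849907}{13528} \approx -210.67$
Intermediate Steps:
$N{\left(f,M \right)} = \frac{1}{2}$
$A = \frac{693}{356}$ ($A = - \frac{77}{-38 + 7 \cdot \frac{1}{9} \left(-2\right)} = - \frac{77}{-38 + \frac{7}{9} \left(-2\right)} = - \frac{77}{-38 - \frac{14}{9}} = - \frac{77}{- \frac{356}{9}} = \left(-77\right) \left(- \frac{9}{356}\right) = \frac{693}{356} \approx 1.9466$)
$\left(-108 + \left(\frac{N{\left(9,7 \right)}}{77} + \frac{13}{-57}\right)\right) A = \left(-108 + \left(\frac{1}{2 \cdot 77} + \frac{13}{-57}\right)\right) \frac{693}{356} = \left(-108 + \left(\frac{1}{2} \cdot \frac{1}{77} + 13 \left(- \frac{1}{57}\right)\right)\right) \frac{693}{356} = \left(-108 + \left(\frac{1}{154} - \frac{13}{57}\right)\right) \frac{693}{356} = \left(-108 - \frac{1945}{8778}\right) \frac{693}{356} = \left(- \frac{949969}{8778}\right) \frac{693}{356} = - \frac{2849907}{13528}$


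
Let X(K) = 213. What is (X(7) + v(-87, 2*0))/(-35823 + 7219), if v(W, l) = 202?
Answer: -415/28604 ≈ -0.014508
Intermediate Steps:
(X(7) + v(-87, 2*0))/(-35823 + 7219) = (213 + 202)/(-35823 + 7219) = 415/(-28604) = 415*(-1/28604) = -415/28604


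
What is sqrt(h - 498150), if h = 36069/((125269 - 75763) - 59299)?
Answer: I*sqrt(47774357453067)/9793 ≈ 705.8*I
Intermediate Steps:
h = -36069/9793 (h = 36069/(49506 - 59299) = 36069/(-9793) = 36069*(-1/9793) = -36069/9793 ≈ -3.6831)
sqrt(h - 498150) = sqrt(-36069/9793 - 498150) = sqrt(-4878419019/9793) = I*sqrt(47774357453067)/9793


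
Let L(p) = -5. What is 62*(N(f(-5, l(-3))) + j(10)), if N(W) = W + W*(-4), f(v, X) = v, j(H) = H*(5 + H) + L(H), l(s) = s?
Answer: 9920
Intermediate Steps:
j(H) = -5 + H*(5 + H) (j(H) = H*(5 + H) - 5 = -5 + H*(5 + H))
N(W) = -3*W (N(W) = W - 4*W = -3*W)
62*(N(f(-5, l(-3))) + j(10)) = 62*(-3*(-5) + (-5 + 10² + 5*10)) = 62*(15 + (-5 + 100 + 50)) = 62*(15 + 145) = 62*160 = 9920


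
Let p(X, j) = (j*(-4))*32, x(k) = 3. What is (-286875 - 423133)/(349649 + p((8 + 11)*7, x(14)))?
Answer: -710008/349265 ≈ -2.0329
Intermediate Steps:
p(X, j) = -128*j (p(X, j) = -4*j*32 = -128*j)
(-286875 - 423133)/(349649 + p((8 + 11)*7, x(14))) = (-286875 - 423133)/(349649 - 128*3) = -710008/(349649 - 384) = -710008/349265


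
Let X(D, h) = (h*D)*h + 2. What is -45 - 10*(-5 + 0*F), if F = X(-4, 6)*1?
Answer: 5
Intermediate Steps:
X(D, h) = 2 + D*h² (X(D, h) = (D*h)*h + 2 = D*h² + 2 = 2 + D*h²)
F = -142 (F = (2 - 4*6²)*1 = (2 - 4*36)*1 = (2 - 144)*1 = -142*1 = -142)
-45 - 10*(-5 + 0*F) = -45 - 10*(-5 + 0*(-142)) = -45 - 10*(-5 + 0) = -45 - 10*(-5) = -45 + 50 = 5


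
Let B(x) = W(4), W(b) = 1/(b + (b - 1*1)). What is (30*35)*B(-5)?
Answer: 150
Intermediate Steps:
W(b) = 1/(-1 + 2*b) (W(b) = 1/(b + (b - 1)) = 1/(b + (-1 + b)) = 1/(-1 + 2*b))
B(x) = 1/7 (B(x) = 1/(-1 + 2*4) = 1/(-1 + 8) = 1/7)
(30*35)*B(-5) = (30*35)*(1/7) = 1050*(1/7) = 150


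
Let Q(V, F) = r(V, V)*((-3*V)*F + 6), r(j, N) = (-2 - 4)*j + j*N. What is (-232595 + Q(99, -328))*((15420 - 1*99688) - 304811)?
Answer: -348899496059961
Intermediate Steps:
r(j, N) = -6*j + N*j
Q(V, F) = V*(-6 + V)*(6 - 3*F*V) (Q(V, F) = (V*(-6 + V))*((-3*V)*F + 6) = (V*(-6 + V))*(-3*F*V + 6) = (V*(-6 + V))*(6 - 3*F*V) = V*(-6 + V)*(6 - 3*F*V))
(-232595 + Q(99, -328))*((15420 - 1*99688) - 304811) = (-232595 - 3*99*(-6 + 99)*(-2 - 328*99))*((15420 - 1*99688) - 304811) = (-232595 - 3*99*93*(-2 - 32472))*((15420 - 99688) - 304811) = (-232595 - 3*99*93*(-32474))*(-84268 - 304811) = (-232595 + 896964354)*(-389079) = 896731759*(-389079) = -348899496059961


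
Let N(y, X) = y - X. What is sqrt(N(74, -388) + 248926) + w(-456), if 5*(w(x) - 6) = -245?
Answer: -43 + 2*sqrt(62347) ≈ 456.39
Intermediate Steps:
w(x) = -43 (w(x) = 6 + (1/5)*(-245) = 6 - 49 = -43)
sqrt(N(74, -388) + 248926) + w(-456) = sqrt((74 - 1*(-388)) + 248926) - 43 = sqrt((74 + 388) + 248926) - 43 = sqrt(462 + 248926) - 43 = sqrt(249388) - 43 = 2*sqrt(62347) - 43 = -43 + 2*sqrt(62347)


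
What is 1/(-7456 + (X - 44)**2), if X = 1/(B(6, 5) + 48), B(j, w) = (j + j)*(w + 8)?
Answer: -41616/229738271 ≈ -0.00018115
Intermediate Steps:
B(j, w) = 2*j*(8 + w) (B(j, w) = (2*j)*(8 + w) = 2*j*(8 + w))
X = 1/204 (X = 1/(2*6*(8 + 5) + 48) = 1/(2*6*13 + 48) = 1/(156 + 48) = 1/204 ≈ 0.0049020)
1/(-7456 + (X - 44)**2) = 1/(-7456 + (1/204 - 44)**2) = 1/(-7456 + (-8975/204)**2) = 1/(-7456 + 80550625/41616) = 1/(-229738271/41616) = -41616/229738271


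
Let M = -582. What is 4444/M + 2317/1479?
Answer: -870697/143463 ≈ -6.0691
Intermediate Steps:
4444/M + 2317/1479 = 4444/(-582) + 2317/1479 = 4444*(-1/582) + 2317*(1/1479) = -2222/291 + 2317/1479 = -870697/143463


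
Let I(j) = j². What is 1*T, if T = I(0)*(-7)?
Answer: 0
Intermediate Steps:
T = 0 (T = 0²*(-7) = 0*(-7) = 0)
1*T = 1*0 = 0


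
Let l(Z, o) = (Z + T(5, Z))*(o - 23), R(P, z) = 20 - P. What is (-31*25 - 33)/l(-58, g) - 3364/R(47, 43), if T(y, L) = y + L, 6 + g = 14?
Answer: 619916/4995 ≈ 124.11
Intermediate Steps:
g = 8 (g = -6 + 14 = 8)
T(y, L) = L + y
l(Z, o) = (-23 + o)*(5 + 2*Z) (l(Z, o) = (Z + (Z + 5))*(o - 23) = (Z + (5 + Z))*(-23 + o) = (5 + 2*Z)*(-23 + o) = (-23 + o)*(5 + 2*Z))
(-31*25 - 33)/l(-58, g) - 3364/R(47, 43) = (-31*25 - 33)/(-115 - 46*(-58) - 58*8 + 8*(5 - 58)) - 3364/(20 - 1*47) = (-775 - 33)/(-115 + 2668 - 464 + 8*(-53)) - 3364/(20 - 47) = -808/(-115 + 2668 - 464 - 424) - 3364/(-27) = -808/1665 - 3364*(-1/27) = -808*1/1665 + 3364/27 = -808/1665 + 3364/27 = 619916/4995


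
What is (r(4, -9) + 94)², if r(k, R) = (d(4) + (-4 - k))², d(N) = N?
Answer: 12100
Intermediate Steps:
r(k, R) = k² (r(k, R) = (4 + (-4 - k))² = (-k)² = k²)
(r(4, -9) + 94)² = (4² + 94)² = (16 + 94)² = 110² = 12100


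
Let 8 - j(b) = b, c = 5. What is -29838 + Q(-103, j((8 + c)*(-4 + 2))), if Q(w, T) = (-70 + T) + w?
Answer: -29977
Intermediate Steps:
j(b) = 8 - b
Q(w, T) = -70 + T + w
-29838 + Q(-103, j((8 + c)*(-4 + 2))) = -29838 + (-70 + (8 - (8 + 5)*(-4 + 2)) - 103) = -29838 + (-70 + (8 - 13*(-2)) - 103) = -29838 + (-70 + (8 - 1*(-26)) - 103) = -29838 + (-70 + (8 + 26) - 103) = -29838 + (-70 + 34 - 103) = -29838 - 139 = -29977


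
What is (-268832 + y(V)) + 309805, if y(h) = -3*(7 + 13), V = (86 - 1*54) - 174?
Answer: 40913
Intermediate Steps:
V = -142 (V = (86 - 54) - 174 = 32 - 174 = -142)
y(h) = -60 (y(h) = -3*20 = -60)
(-268832 + y(V)) + 309805 = (-268832 - 60) + 309805 = -268892 + 309805 = 40913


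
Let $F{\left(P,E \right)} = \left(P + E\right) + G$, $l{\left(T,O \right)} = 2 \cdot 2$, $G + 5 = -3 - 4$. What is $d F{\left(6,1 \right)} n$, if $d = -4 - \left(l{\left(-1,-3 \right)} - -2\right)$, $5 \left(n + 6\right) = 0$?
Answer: $-300$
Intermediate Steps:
$G = -12$ ($G = -5 - 7 = -12$)
$l{\left(T,O \right)} = 4$
$F{\left(P,E \right)} = -12 + E + P$ ($F{\left(P,E \right)} = \left(P + E\right) - 12 = \left(E + P\right) - 12 = -12 + E + P$)
$n = -6$ ($n = -6 + \frac{1}{5} \cdot 0 = -6 + 0 = -6$)
$d = -10$ ($d = -4 - \left(4 - -2\right) = -4 - \left(4 + 2\right) = -4 - 6 = -10$)
$d F{\left(6,1 \right)} n = - 10 \left(-12 + 1 + 6\right) \left(-6\right) = \left(-10\right) \left(-5\right) \left(-6\right) = 50 \left(-6\right) = -300$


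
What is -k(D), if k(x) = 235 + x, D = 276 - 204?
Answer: -307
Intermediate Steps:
D = 72
-k(D) = -(235 + 72) = -1*307 = -307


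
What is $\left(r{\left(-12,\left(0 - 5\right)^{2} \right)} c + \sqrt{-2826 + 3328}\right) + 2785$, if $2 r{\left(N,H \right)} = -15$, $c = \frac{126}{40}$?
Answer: $\frac{22091}{8} + \sqrt{502} \approx 2783.8$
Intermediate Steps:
$c = \frac{63}{20}$ ($c = 126 \cdot \frac{1}{40} = \frac{63}{20} \approx 3.15$)
$r{\left(N,H \right)} = - \frac{15}{2}$ ($r{\left(N,H \right)} = \frac{1}{2} \left(-15\right) = - \frac{15}{2}$)
$\left(r{\left(-12,\left(0 - 5\right)^{2} \right)} c + \sqrt{-2826 + 3328}\right) + 2785 = \left(\left(- \frac{15}{2}\right) \frac{63}{20} + \sqrt{-2826 + 3328}\right) + 2785 = \left(- \frac{189}{8} + \sqrt{502}\right) + 2785 = \frac{22091}{8} + \sqrt{502}$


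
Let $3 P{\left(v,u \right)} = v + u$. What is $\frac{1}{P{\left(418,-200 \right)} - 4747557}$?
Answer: $- \frac{3}{14242453} \approx -2.1064 \cdot 10^{-7}$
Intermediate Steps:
$P{\left(v,u \right)} = \frac{u}{3} + \frac{v}{3}$ ($P{\left(v,u \right)} = \frac{v + u}{3} = \frac{u + v}{3} = \frac{u}{3} + \frac{v}{3}$)
$\frac{1}{P{\left(418,-200 \right)} - 4747557} = \frac{1}{\left(\frac{1}{3} \left(-200\right) + \frac{1}{3} \cdot 418\right) - 4747557} = \frac{1}{\left(- \frac{200}{3} + \frac{418}{3}\right) - 4747557} = \frac{1}{\frac{218}{3} - 4747557} = \frac{1}{- \frac{14242453}{3}} = - \frac{3}{14242453}$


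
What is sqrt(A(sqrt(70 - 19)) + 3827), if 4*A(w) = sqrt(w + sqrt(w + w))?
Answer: sqrt(15308 + sqrt(sqrt(51) + sqrt(2)*51**(1/4)))/2 ≈ 61.869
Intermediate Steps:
A(w) = sqrt(w + sqrt(2)*sqrt(w))/4 (A(w) = sqrt(w + sqrt(w + w))/4 = sqrt(w + sqrt(2*w))/4 = sqrt(w + sqrt(2)*sqrt(w))/4)
sqrt(A(sqrt(70 - 19)) + 3827) = sqrt(sqrt(sqrt(70 - 19) + sqrt(2)*sqrt(sqrt(70 - 19)))/4 + 3827) = sqrt(sqrt(sqrt(51) + sqrt(2)*sqrt(sqrt(51)))/4 + 3827) = sqrt(sqrt(sqrt(51) + sqrt(2)*51**(1/4))/4 + 3827) = sqrt(3827 + sqrt(sqrt(51) + sqrt(2)*51**(1/4))/4)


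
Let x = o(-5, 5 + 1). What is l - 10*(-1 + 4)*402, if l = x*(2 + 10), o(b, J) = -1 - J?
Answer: -12144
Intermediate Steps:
x = -7 (x = -1 - (5 + 1) = -1 - 1*6 = -1 - 6 = -7)
l = -84 (l = -7*(2 + 10) = -7*12 = -84)
l - 10*(-1 + 4)*402 = -84 - 10*(-1 + 4)*402 = -84 - 10*3*402 = -84 - 30*402 = -84 - 12060 = -12144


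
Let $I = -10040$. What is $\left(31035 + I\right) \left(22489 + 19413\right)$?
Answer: $879732490$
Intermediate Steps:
$\left(31035 + I\right) \left(22489 + 19413\right) = \left(31035 - 10040\right) \left(22489 + 19413\right) = 20995 \cdot 41902 = 879732490$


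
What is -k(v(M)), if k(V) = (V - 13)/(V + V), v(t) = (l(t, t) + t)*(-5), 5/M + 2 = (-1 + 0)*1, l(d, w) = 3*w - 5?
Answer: -68/175 ≈ -0.38857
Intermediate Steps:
l(d, w) = -5 + 3*w
M = -5/3 (M = 5/(-2 + (-1 + 0)*1) = 5/(-2 - 1*1) = 5/(-2 - 1) = 5/(-3) = 5*(-⅓) = -5/3 ≈ -1.6667)
v(t) = 25 - 20*t (v(t) = ((-5 + 3*t) + t)*(-5) = (-5 + 4*t)*(-5) = 25 - 20*t)
k(V) = (-13 + V)/(2*V) (k(V) = (-13 + V)/((2*V)) = (-13 + V)*(1/(2*V)) = (-13 + V)/(2*V))
-k(v(M)) = -(-13 + (25 - 20*(-5/3)))/(2*(25 - 20*(-5/3))) = -(-13 + (25 + 100/3))/(2*(25 + 100/3)) = -(-13 + 175/3)/(2*175/3) = -3*136/(2*175*3) = -1*68/175 = -68/175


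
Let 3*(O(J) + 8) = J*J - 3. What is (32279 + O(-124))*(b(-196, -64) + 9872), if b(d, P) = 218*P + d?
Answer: -479707336/3 ≈ -1.5990e+8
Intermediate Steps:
b(d, P) = d + 218*P
O(J) = -9 + J²/3 (O(J) = -8 + (J*J - 3)/3 = -8 + (J² - 3)/3 = -8 + (-3 + J²)/3 = -8 + (-1 + J²/3) = -9 + J²/3)
(32279 + O(-124))*(b(-196, -64) + 9872) = (32279 + (-9 + (⅓)*(-124)²))*((-196 + 218*(-64)) + 9872) = (32279 + (-9 + (⅓)*15376))*((-196 - 13952) + 9872) = (32279 + (-9 + 15376/3))*(-14148 + 9872) = (32279 + 15349/3)*(-4276) = (112186/3)*(-4276) = -479707336/3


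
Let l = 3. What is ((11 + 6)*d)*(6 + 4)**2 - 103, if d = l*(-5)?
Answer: -25603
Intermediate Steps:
d = -15 (d = 3*(-5) = -15)
((11 + 6)*d)*(6 + 4)**2 - 103 = ((11 + 6)*(-15))*(6 + 4)**2 - 103 = (17*(-15))*10**2 - 103 = -255*100 - 103 = -25500 - 103 = -25603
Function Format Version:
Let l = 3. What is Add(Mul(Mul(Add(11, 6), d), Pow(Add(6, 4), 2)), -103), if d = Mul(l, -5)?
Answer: -25603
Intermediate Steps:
d = -15 (d = Mul(3, -5) = -15)
Add(Mul(Mul(Add(11, 6), d), Pow(Add(6, 4), 2)), -103) = Add(Mul(Mul(Add(11, 6), -15), Pow(Add(6, 4), 2)), -103) = Add(Mul(Mul(17, -15), Pow(10, 2)), -103) = Add(Mul(-255, 100), -103) = Add(-25500, -103) = -25603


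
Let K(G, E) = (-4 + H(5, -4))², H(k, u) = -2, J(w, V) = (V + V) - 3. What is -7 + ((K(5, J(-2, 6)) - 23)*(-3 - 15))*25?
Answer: -5857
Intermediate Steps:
J(w, V) = -3 + 2*V (J(w, V) = 2*V - 3 = -3 + 2*V)
K(G, E) = 36 (K(G, E) = (-4 - 2)² = (-6)² = 36)
-7 + ((K(5, J(-2, 6)) - 23)*(-3 - 15))*25 = -7 + ((36 - 23)*(-3 - 15))*25 = -7 + (13*(-18))*25 = -7 - 234*25 = -7 - 5850 = -5857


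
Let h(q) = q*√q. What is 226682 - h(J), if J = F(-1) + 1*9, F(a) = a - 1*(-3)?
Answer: 226682 - 11*√11 ≈ 2.2665e+5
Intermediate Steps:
F(a) = 3 + a (F(a) = a + 3 = 3 + a)
J = 11 (J = (3 - 1) + 1*9 = 2 + 9 = 11)
h(q) = q^(3/2)
226682 - h(J) = 226682 - 11^(3/2) = 226682 - 11*√11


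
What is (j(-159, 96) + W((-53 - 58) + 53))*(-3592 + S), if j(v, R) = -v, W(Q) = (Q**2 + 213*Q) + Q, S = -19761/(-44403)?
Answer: 472526839845/14801 ≈ 3.1925e+7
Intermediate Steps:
S = 6587/14801 (S = -19761*(-1/44403) = 6587/14801 ≈ 0.44504)
W(Q) = Q**2 + 214*Q
(j(-159, 96) + W((-53 - 58) + 53))*(-3592 + S) = (-1*(-159) + ((-53 - 58) + 53)*(214 + ((-53 - 58) + 53)))*(-3592 + 6587/14801) = (159 + (-111 + 53)*(214 + (-111 + 53)))*(-53158605/14801) = (159 - 58*(214 - 58))*(-53158605/14801) = (159 - 58*156)*(-53158605/14801) = (159 - 9048)*(-53158605/14801) = -8889*(-53158605/14801) = 472526839845/14801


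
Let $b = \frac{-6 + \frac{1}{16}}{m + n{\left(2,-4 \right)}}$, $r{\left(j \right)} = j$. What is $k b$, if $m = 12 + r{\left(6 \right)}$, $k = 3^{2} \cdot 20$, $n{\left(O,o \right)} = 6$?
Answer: $- \frac{1425}{32} \approx -44.531$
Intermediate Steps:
$k = 180$ ($k = 9 \cdot 20 = 180$)
$m = 18$ ($m = 12 + 6 = 18$)
$b = - \frac{95}{384}$ ($b = \frac{-6 + \frac{1}{16}}{18 + 6} = \frac{-6 + \frac{1}{16}}{24} = \left(- \frac{95}{16}\right) \frac{1}{24} = - \frac{95}{384} \approx -0.2474$)
$k b = 180 \left(- \frac{95}{384}\right) = - \frac{1425}{32}$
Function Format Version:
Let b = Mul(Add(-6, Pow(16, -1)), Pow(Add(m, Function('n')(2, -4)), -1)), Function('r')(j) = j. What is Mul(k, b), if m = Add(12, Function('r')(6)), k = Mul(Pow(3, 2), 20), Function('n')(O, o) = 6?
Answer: Rational(-1425, 32) ≈ -44.531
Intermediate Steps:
k = 180 (k = Mul(9, 20) = 180)
m = 18 (m = Add(12, 6) = 18)
b = Rational(-95, 384) (b = Mul(Add(-6, Pow(16, -1)), Pow(Add(18, 6), -1)) = Mul(Add(-6, Rational(1, 16)), Pow(24, -1)) = Mul(Rational(-95, 16), Rational(1, 24)) = Rational(-95, 384) ≈ -0.24740)
Mul(k, b) = Mul(180, Rational(-95, 384)) = Rational(-1425, 32)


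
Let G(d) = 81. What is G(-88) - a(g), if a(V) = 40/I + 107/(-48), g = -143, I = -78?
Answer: 52255/624 ≈ 83.742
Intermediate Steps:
a(V) = -1711/624 (a(V) = 40/(-78) + 107/(-48) = 40*(-1/78) + 107*(-1/48) = -20/39 - 107/48 = -1711/624)
G(-88) - a(g) = 81 - 1*(-1711/624) = 81 + 1711/624 = 52255/624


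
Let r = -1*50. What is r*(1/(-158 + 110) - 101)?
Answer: 121225/24 ≈ 5051.0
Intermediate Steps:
r = -50
r*(1/(-158 + 110) - 101) = -50*(1/(-158 + 110) - 101) = -50*(1/(-48) - 101) = -50*(-1/48 - 101) = -50*(-4849/48) = 121225/24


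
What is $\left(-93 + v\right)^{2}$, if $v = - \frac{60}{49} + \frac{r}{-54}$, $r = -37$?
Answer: $\frac{61258725025}{7001316} \approx 8749.6$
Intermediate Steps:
$v = - \frac{1427}{2646}$ ($v = - \frac{60}{49} - \frac{37}{-54} = \left(-60\right) \frac{1}{49} - - \frac{37}{54} = - \frac{60}{49} + \frac{37}{54} = - \frac{1427}{2646} \approx -0.5393$)
$\left(-93 + v\right)^{2} = \left(-93 - \frac{1427}{2646}\right)^{2} = \left(- \frac{247505}{2646}\right)^{2} = \frac{61258725025}{7001316}$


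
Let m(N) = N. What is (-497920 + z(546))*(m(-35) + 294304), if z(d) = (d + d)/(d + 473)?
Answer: -149306025127372/1019 ≈ -1.4652e+11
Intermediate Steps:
z(d) = 2*d/(473 + d) (z(d) = (2*d)/(473 + d) = 2*d/(473 + d))
(-497920 + z(546))*(m(-35) + 294304) = (-497920 + 2*546/(473 + 546))*(-35 + 294304) = (-497920 + 2*546/1019)*294269 = (-497920 + 2*546*(1/1019))*294269 = (-497920 + 1092/1019)*294269 = -507379388/1019*294269 = -149306025127372/1019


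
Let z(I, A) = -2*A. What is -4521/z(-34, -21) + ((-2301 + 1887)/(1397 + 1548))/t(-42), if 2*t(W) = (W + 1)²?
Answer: -7460482907/69307630 ≈ -107.64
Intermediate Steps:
t(W) = (1 + W)²/2 (t(W) = (W + 1)²/2 = (1 + W)²/2)
-4521/z(-34, -21) + ((-2301 + 1887)/(1397 + 1548))/t(-42) = -4521/((-2*(-21))) + ((-2301 + 1887)/(1397 + 1548))/(((1 - 42)²/2)) = -4521/42 + (-414/2945)/(((½)*(-41)²)) = -4521*1/42 + (-414*1/2945)/(((½)*1681)) = -1507/14 - 414/(2945*1681/2) = -1507/14 - 414/2945*2/1681 = -1507/14 - 828/4950545 = -7460482907/69307630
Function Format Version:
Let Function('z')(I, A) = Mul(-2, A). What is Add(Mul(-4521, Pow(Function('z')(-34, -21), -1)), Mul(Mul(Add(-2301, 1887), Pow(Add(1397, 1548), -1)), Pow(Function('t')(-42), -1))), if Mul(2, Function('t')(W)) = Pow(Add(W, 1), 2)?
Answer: Rational(-7460482907, 69307630) ≈ -107.64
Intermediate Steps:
Function('t')(W) = Mul(Rational(1, 2), Pow(Add(1, W), 2)) (Function('t')(W) = Mul(Rational(1, 2), Pow(Add(W, 1), 2)) = Mul(Rational(1, 2), Pow(Add(1, W), 2)))
Add(Mul(-4521, Pow(Function('z')(-34, -21), -1)), Mul(Mul(Add(-2301, 1887), Pow(Add(1397, 1548), -1)), Pow(Function('t')(-42), -1))) = Add(Mul(-4521, Pow(Mul(-2, -21), -1)), Mul(Mul(Add(-2301, 1887), Pow(Add(1397, 1548), -1)), Pow(Mul(Rational(1, 2), Pow(Add(1, -42), 2)), -1))) = Add(Mul(-4521, Pow(42, -1)), Mul(Mul(-414, Pow(2945, -1)), Pow(Mul(Rational(1, 2), Pow(-41, 2)), -1))) = Add(Mul(-4521, Rational(1, 42)), Mul(Mul(-414, Rational(1, 2945)), Pow(Mul(Rational(1, 2), 1681), -1))) = Add(Rational(-1507, 14), Mul(Rational(-414, 2945), Pow(Rational(1681, 2), -1))) = Add(Rational(-1507, 14), Mul(Rational(-414, 2945), Rational(2, 1681))) = Add(Rational(-1507, 14), Rational(-828, 4950545)) = Rational(-7460482907, 69307630)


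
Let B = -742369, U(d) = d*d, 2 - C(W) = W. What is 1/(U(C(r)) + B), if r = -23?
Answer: -1/741744 ≈ -1.3482e-6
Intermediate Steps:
C(W) = 2 - W
U(d) = d**2
1/(U(C(r)) + B) = 1/((2 - 1*(-23))**2 - 742369) = 1/((2 + 23)**2 - 742369) = 1/(25**2 - 742369) = 1/(625 - 742369) = 1/(-741744) = -1/741744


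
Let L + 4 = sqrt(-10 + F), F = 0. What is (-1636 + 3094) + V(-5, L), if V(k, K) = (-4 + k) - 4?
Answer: 1445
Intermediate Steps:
L = -4 + I*sqrt(10) (L = -4 + sqrt(-10 + 0) = -4 + sqrt(-10) = -4 + I*sqrt(10) ≈ -4.0 + 3.1623*I)
V(k, K) = -8 + k
(-1636 + 3094) + V(-5, L) = (-1636 + 3094) + (-8 - 5) = 1458 - 13 = 1445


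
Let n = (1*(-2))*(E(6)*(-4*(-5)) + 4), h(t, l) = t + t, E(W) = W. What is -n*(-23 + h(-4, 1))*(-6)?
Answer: 46128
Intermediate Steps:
h(t, l) = 2*t
n = -248 (n = (1*(-2))*(6*(-4*(-5)) + 4) = -2*(6*20 + 4) = -2*(120 + 4) = -2*124 = -248)
-n*(-23 + h(-4, 1))*(-6) = -(-248)*(-23 + 2*(-4))*(-6) = -(-248)*(-23 - 8)*(-6) = -(-248)*(-31*(-6)) = -(-248)*186 = -1*(-46128) = 46128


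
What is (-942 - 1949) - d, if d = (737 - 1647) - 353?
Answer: -1628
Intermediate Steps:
d = -1263 (d = -910 - 353 = -1263)
(-942 - 1949) - d = (-942 - 1949) - 1*(-1263) = -2891 + 1263 = -1628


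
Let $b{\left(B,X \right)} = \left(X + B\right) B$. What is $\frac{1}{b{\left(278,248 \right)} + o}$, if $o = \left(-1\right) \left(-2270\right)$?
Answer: $\frac{1}{148498} \approx 6.7341 \cdot 10^{-6}$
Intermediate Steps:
$o = 2270$
$b{\left(B,X \right)} = B \left(B + X\right)$ ($b{\left(B,X \right)} = \left(B + X\right) B = B \left(B + X\right)$)
$\frac{1}{b{\left(278,248 \right)} + o} = \frac{1}{278 \left(278 + 248\right) + 2270} = \frac{1}{278 \cdot 526 + 2270} = \frac{1}{146228 + 2270} = \frac{1}{148498}$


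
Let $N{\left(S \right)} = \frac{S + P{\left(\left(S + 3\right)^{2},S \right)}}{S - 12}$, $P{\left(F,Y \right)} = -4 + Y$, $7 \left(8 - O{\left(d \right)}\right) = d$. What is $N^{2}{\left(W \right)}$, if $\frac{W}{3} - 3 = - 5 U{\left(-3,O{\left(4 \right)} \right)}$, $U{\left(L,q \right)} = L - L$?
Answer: $\frac{196}{9} \approx 21.778$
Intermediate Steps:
$O{\left(d \right)} = 8 - \frac{d}{7}$
$U{\left(L,q \right)} = 0$
$W = 9$ ($W = 9 + 3 \left(\left(-5\right) 0\right) = 9 + 3 \cdot 0 = 9 + 0 = 9$)
$N{\left(S \right)} = \frac{-4 + 2 S}{-12 + S}$ ($N{\left(S \right)} = \frac{S + \left(-4 + S\right)}{S - 12} = \frac{-4 + 2 S}{-12 + S}$)
$N^{2}{\left(W \right)} = \left(\frac{2 \left(-2 + 9\right)}{-12 + 9}\right)^{2} = \left(2 \frac{1}{-3} \cdot 7\right)^{2} = \left(2 \left(- \frac{1}{3}\right) 7\right)^{2} = \left(- \frac{14}{3}\right)^{2} = \frac{196}{9}$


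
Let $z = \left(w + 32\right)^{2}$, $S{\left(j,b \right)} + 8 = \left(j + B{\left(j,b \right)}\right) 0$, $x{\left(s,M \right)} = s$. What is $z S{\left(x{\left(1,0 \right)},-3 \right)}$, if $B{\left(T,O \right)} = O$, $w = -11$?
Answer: $-3528$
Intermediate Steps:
$S{\left(j,b \right)} = -8$ ($S{\left(j,b \right)} = -8 + \left(j + b\right) 0 = -8 + \left(b + j\right) 0 = -8 + 0 = -8$)
$z = 441$ ($z = \left(-11 + 32\right)^{2} = 21^{2} = 441$)
$z S{\left(x{\left(1,0 \right)},-3 \right)} = 441 \left(-8\right) = -3528$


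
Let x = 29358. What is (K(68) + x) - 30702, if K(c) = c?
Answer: -1276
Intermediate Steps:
(K(68) + x) - 30702 = (68 + 29358) - 30702 = 29426 - 30702 = -1276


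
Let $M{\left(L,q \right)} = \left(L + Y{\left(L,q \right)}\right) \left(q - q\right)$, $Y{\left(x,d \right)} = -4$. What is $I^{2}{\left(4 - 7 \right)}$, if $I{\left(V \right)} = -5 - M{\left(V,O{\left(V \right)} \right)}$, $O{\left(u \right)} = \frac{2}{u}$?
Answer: $25$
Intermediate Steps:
$M{\left(L,q \right)} = 0$ ($M{\left(L,q \right)} = \left(L - 4\right) \left(q - q\right) = \left(-4 + L\right) 0 = 0$)
$I{\left(V \right)} = -5$ ($I{\left(V \right)} = -5 - 0 = -5 + 0 = -5$)
$I^{2}{\left(4 - 7 \right)} = \left(-5\right)^{2} = 25$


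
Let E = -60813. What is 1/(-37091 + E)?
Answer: -1/97904 ≈ -1.0214e-5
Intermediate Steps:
1/(-37091 + E) = 1/(-37091 - 60813) = 1/(-97904) = -1/97904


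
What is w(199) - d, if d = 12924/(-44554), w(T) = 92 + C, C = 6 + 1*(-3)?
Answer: 2122777/22277 ≈ 95.290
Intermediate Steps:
C = 3 (C = 6 - 3 = 3)
w(T) = 95 (w(T) = 92 + 3 = 95)
d = -6462/22277 (d = 12924*(-1/44554) = -6462/22277 ≈ -0.29007)
w(199) - d = 95 - 1*(-6462/22277) = 95 + 6462/22277 = 2122777/22277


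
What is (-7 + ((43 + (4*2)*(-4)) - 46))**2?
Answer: 1764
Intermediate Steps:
(-7 + ((43 + (4*2)*(-4)) - 46))**2 = (-7 + ((43 + 8*(-4)) - 46))**2 = (-7 + ((43 - 32) - 46))**2 = (-7 + (11 - 46))**2 = (-7 - 35)**2 = (-42)**2 = 1764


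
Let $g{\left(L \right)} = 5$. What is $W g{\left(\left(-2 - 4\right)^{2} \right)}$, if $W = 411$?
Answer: $2055$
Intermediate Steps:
$W g{\left(\left(-2 - 4\right)^{2} \right)} = 411 \cdot 5 = 2055$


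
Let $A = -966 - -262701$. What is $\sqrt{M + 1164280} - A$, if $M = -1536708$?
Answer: $-261735 + 2 i \sqrt{93107} \approx -2.6174 \cdot 10^{5} + 610.27 i$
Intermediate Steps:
$A = 261735$ ($A = -966 + 262701 = 261735$)
$\sqrt{M + 1164280} - A = \sqrt{-1536708 + 1164280} - 261735 = \sqrt{-372428} - 261735 = 2 i \sqrt{93107} - 261735 = -261735 + 2 i \sqrt{93107}$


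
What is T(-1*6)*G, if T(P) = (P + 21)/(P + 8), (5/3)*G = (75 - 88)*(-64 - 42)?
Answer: 6201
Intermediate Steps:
G = 4134/5 (G = 3*((75 - 88)*(-64 - 42))/5 = 3*(-13*(-106))/5 = (3/5)*1378 = 4134/5 ≈ 826.80)
T(P) = (21 + P)/(8 + P)
T(-1*6)*G = ((21 - 1*6)/(8 - 1*6))*(4134/5) = ((21 - 6)/(8 - 6))*(4134/5) = (15/2)*(4134/5) = 6201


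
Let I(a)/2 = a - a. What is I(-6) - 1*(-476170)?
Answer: 476170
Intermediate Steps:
I(a) = 0 (I(a) = 2*(a - a) = 2*0 = 0)
I(-6) - 1*(-476170) = 0 - 1*(-476170) = 0 + 476170 = 476170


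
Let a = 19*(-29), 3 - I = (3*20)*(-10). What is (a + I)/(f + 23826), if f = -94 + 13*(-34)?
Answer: 26/11645 ≈ 0.0022327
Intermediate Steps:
f = -536 (f = -94 - 442 = -536)
I = 603 (I = 3 - 3*20*(-10) = 3 - 60*(-10) = 3 - 1*(-600) = 3 + 600 = 603)
a = -551
(a + I)/(f + 23826) = (-551 + 603)/(-536 + 23826) = 52/23290 = 52*(1/23290) = 26/11645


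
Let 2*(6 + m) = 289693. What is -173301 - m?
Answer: -636283/2 ≈ -3.1814e+5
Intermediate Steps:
m = 289681/2 (m = -6 + (½)*289693 = -6 + 289693/2 = 289681/2 ≈ 1.4484e+5)
-173301 - m = -173301 - 1*289681/2 = -173301 - 289681/2 = -636283/2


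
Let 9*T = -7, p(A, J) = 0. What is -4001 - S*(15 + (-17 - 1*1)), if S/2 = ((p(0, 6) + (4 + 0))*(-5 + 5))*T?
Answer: -4001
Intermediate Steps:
T = -7/9 (T = (1/9)*(-7) = -7/9 ≈ -0.77778)
S = 0 (S = 2*(((0 + (4 + 0))*(-5 + 5))*(-7/9)) = 2*(((0 + 4)*0)*(-7/9)) = 2*((4*0)*(-7/9)) = 2*(0*(-7/9)) = 2*0 = 0)
-4001 - S*(15 + (-17 - 1*1)) = -4001 - 0*(15 + (-17 - 1*1)) = -4001 - 0*(15 + (-17 - 1)) = -4001 - 0*(15 - 18) = -4001 - 0*(-3) = -4001 - 1*0 = -4001 + 0 = -4001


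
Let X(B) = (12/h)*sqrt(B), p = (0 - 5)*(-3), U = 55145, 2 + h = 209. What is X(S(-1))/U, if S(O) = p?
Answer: 4*sqrt(15)/3805005 ≈ 4.0715e-6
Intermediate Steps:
h = 207 (h = -2 + 209 = 207)
p = 15 (p = -5*(-3) = 15)
S(O) = 15
X(B) = 4*sqrt(B)/69 (X(B) = (12/207)*sqrt(B) = (12*(1/207))*sqrt(B) = 4*sqrt(B)/69)
X(S(-1))/U = (4*sqrt(15)/69)/55145 = (4*sqrt(15)/69)*(1/55145) = 4*sqrt(15)/3805005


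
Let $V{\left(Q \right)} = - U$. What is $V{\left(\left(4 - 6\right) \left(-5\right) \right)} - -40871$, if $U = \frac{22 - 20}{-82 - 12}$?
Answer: $\frac{1920938}{47} \approx 40871.0$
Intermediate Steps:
$U = - \frac{1}{47}$ ($U = \frac{2}{-94} = 2 \left(- \frac{1}{94}\right) = - \frac{1}{47} \approx -0.021277$)
$V{\left(Q \right)} = \frac{1}{47}$ ($V{\left(Q \right)} = \left(-1\right) \left(- \frac{1}{47}\right) = \frac{1}{47}$)
$V{\left(\left(4 - 6\right) \left(-5\right) \right)} - -40871 = \frac{1}{47} - -40871 = \frac{1}{47} + 40871 = \frac{1920938}{47}$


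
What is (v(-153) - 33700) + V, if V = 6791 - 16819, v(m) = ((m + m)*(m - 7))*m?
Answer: -7534608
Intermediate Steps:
v(m) = 2*m²*(-7 + m) (v(m) = ((2*m)*(-7 + m))*m = (2*m*(-7 + m))*m = 2*m²*(-7 + m))
V = -10028
(v(-153) - 33700) + V = (2*(-153)²*(-7 - 153) - 33700) - 10028 = (2*23409*(-160) - 33700) - 10028 = (-7490880 - 33700) - 10028 = -7524580 - 10028 = -7534608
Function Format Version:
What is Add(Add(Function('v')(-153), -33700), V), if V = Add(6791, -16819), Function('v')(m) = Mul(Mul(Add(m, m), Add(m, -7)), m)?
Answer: -7534608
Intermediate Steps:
Function('v')(m) = Mul(2, Pow(m, 2), Add(-7, m)) (Function('v')(m) = Mul(Mul(Mul(2, m), Add(-7, m)), m) = Mul(Mul(2, m, Add(-7, m)), m) = Mul(2, Pow(m, 2), Add(-7, m)))
V = -10028
Add(Add(Function('v')(-153), -33700), V) = Add(Add(Mul(2, Pow(-153, 2), Add(-7, -153)), -33700), -10028) = Add(Add(Mul(2, 23409, -160), -33700), -10028) = Add(Add(-7490880, -33700), -10028) = Add(-7524580, -10028) = -7534608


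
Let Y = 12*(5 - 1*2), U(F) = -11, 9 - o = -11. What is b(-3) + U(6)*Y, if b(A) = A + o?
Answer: -379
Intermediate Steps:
o = 20 (o = 9 - 1*(-11) = 9 + 11 = 20)
b(A) = 20 + A (b(A) = A + 20 = 20 + A)
Y = 36 (Y = 12*(5 - 2) = 12*3 = 36)
b(-3) + U(6)*Y = (20 - 3) - 11*36 = 17 - 396 = -379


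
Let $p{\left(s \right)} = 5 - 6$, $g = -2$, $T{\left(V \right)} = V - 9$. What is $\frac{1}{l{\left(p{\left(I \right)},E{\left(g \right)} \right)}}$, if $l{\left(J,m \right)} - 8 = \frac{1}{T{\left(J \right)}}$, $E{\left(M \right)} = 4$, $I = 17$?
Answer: $\frac{10}{79} \approx 0.12658$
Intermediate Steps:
$T{\left(V \right)} = -9 + V$
$p{\left(s \right)} = -1$
$l{\left(J,m \right)} = 8 + \frac{1}{-9 + J}$
$\frac{1}{l{\left(p{\left(I \right)},E{\left(g \right)} \right)}} = \frac{1}{\frac{1}{-9 - 1} \left(-71 + 8 \left(-1\right)\right)} = \frac{1}{\frac{1}{-10} \left(-71 - 8\right)} = \frac{1}{\left(- \frac{1}{10}\right) \left(-79\right)} = \frac{1}{\frac{79}{10}} = \frac{10}{79}$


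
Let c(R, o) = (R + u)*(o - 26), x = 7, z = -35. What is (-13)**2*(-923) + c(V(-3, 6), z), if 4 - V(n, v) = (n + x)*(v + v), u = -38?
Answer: -150985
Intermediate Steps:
V(n, v) = 4 - 2*v*(7 + n) (V(n, v) = 4 - (n + 7)*(v + v) = 4 - (7 + n)*2*v = 4 - 2*v*(7 + n))
c(R, o) = (-38 + R)*(-26 + o) (c(R, o) = (R - 38)*(o - 26) = (-38 + R)*(-26 + o))
(-13)**2*(-923) + c(V(-3, 6), z) = (-13)**2*(-923) + (988 - 38*(-35) - 26*(4 - 14*6 - 2*(-3)*6) + (4 - 14*6 - 2*(-3)*6)*(-35)) = 169*(-923) + (988 + 1330 - 26*(4 - 84 + 36) + (4 - 84 + 36)*(-35)) = -155987 + (988 + 1330 - 26*(-44) - 44*(-35)) = -155987 + (988 + 1330 + 1144 + 1540) = -155987 + 5002 = -150985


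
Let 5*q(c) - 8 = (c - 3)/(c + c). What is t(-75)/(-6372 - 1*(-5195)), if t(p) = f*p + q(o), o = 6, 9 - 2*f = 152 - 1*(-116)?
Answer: -194283/23540 ≈ -8.2533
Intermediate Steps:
f = -259/2 (f = 9/2 - (152 - 1*(-116))/2 = 9/2 - (152 + 116)/2 = 9/2 - ½*268 = 9/2 - 134 = -259/2 ≈ -129.50)
q(c) = 8/5 + (-3 + c)/(10*c) (q(c) = 8/5 + ((c - 3)/(c + c))/5 = 8/5 + ((-3 + c)/((2*c)))/5 = 8/5 + ((-3 + c)*(1/(2*c)))/5 = 8/5 + ((-3 + c)/(2*c))/5 = 8/5 + (-3 + c)/(10*c))
t(p) = 33/20 - 259*p/2 (t(p) = -259*p/2 + (⅒)*(-3 + 17*6)/6 = -259*p/2 + (⅒)*(⅙)*(-3 + 102) = -259*p/2 + (⅒)*(⅙)*99 = -259*p/2 + 33/20 = 33/20 - 259*p/2)
t(-75)/(-6372 - 1*(-5195)) = (33/20 - 259/2*(-75))/(-6372 - 1*(-5195)) = (33/20 + 19425/2)/(-6372 + 5195) = (194283/20)/(-1177) = (194283/20)*(-1/1177) = -194283/23540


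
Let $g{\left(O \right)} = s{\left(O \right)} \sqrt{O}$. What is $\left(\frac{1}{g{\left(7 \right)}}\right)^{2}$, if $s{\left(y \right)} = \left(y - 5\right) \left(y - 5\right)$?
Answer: $\frac{1}{112} \approx 0.0089286$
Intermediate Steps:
$s{\left(y \right)} = \left(-5 + y\right)^{2}$ ($s{\left(y \right)} = \left(-5 + y\right) \left(-5 + y\right) = \left(-5 + y\right)^{2}$)
$g{\left(O \right)} = \sqrt{O} \left(-5 + O\right)^{2}$ ($g{\left(O \right)} = \left(-5 + O\right)^{2} \sqrt{O} = \sqrt{O} \left(-5 + O\right)^{2}$)
$\left(\frac{1}{g{\left(7 \right)}}\right)^{2} = \left(\frac{1}{\sqrt{7} \left(-5 + 7\right)^{2}}\right)^{2} = \left(\frac{1}{\sqrt{7} \cdot 2^{2}}\right)^{2} = \left(\frac{1}{\sqrt{7} \cdot 4}\right)^{2} = \left(\frac{1}{4 \sqrt{7}}\right)^{2} = \left(\frac{\sqrt{7}}{28}\right)^{2} = \frac{1}{112}$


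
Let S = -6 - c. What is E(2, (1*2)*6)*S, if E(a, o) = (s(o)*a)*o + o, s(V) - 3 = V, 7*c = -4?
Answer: -14136/7 ≈ -2019.4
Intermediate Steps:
c = -4/7 (c = (⅐)*(-4) = -4/7 ≈ -0.57143)
s(V) = 3 + V
S = -38/7 (S = -6 - 1*(-4/7) = -6 + 4/7 = -38/7 ≈ -5.4286)
E(a, o) = o + a*o*(3 + o) (E(a, o) = ((3 + o)*a)*o + o = (a*(3 + o))*o + o = a*o*(3 + o) + o = o + a*o*(3 + o))
E(2, (1*2)*6)*S = (((1*2)*6)*(1 + 2*(3 + (1*2)*6)))*(-38/7) = ((2*6)*(1 + 2*(3 + 2*6)))*(-38/7) = (12*(1 + 2*(3 + 12)))*(-38/7) = (12*(1 + 2*15))*(-38/7) = (12*(1 + 30))*(-38/7) = (12*31)*(-38/7) = 372*(-38/7) = -14136/7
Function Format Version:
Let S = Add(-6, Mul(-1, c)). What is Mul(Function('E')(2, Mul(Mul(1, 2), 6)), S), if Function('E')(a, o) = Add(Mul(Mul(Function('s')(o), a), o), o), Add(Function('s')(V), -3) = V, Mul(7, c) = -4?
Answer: Rational(-14136, 7) ≈ -2019.4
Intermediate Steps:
c = Rational(-4, 7) (c = Mul(Rational(1, 7), -4) = Rational(-4, 7) ≈ -0.57143)
Function('s')(V) = Add(3, V)
S = Rational(-38, 7) (S = Add(-6, Mul(-1, Rational(-4, 7))) = Add(-6, Rational(4, 7)) = Rational(-38, 7) ≈ -5.4286)
Function('E')(a, o) = Add(o, Mul(a, o, Add(3, o))) (Function('E')(a, o) = Add(Mul(Mul(Add(3, o), a), o), o) = Add(Mul(Mul(a, Add(3, o)), o), o) = Add(Mul(a, o, Add(3, o)), o) = Add(o, Mul(a, o, Add(3, o))))
Mul(Function('E')(2, Mul(Mul(1, 2), 6)), S) = Mul(Mul(Mul(Mul(1, 2), 6), Add(1, Mul(2, Add(3, Mul(Mul(1, 2), 6))))), Rational(-38, 7)) = Mul(Mul(Mul(2, 6), Add(1, Mul(2, Add(3, Mul(2, 6))))), Rational(-38, 7)) = Mul(Mul(12, Add(1, Mul(2, Add(3, 12)))), Rational(-38, 7)) = Mul(Mul(12, Add(1, Mul(2, 15))), Rational(-38, 7)) = Mul(Mul(12, Add(1, 30)), Rational(-38, 7)) = Mul(Mul(12, 31), Rational(-38, 7)) = Mul(372, Rational(-38, 7)) = Rational(-14136, 7)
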